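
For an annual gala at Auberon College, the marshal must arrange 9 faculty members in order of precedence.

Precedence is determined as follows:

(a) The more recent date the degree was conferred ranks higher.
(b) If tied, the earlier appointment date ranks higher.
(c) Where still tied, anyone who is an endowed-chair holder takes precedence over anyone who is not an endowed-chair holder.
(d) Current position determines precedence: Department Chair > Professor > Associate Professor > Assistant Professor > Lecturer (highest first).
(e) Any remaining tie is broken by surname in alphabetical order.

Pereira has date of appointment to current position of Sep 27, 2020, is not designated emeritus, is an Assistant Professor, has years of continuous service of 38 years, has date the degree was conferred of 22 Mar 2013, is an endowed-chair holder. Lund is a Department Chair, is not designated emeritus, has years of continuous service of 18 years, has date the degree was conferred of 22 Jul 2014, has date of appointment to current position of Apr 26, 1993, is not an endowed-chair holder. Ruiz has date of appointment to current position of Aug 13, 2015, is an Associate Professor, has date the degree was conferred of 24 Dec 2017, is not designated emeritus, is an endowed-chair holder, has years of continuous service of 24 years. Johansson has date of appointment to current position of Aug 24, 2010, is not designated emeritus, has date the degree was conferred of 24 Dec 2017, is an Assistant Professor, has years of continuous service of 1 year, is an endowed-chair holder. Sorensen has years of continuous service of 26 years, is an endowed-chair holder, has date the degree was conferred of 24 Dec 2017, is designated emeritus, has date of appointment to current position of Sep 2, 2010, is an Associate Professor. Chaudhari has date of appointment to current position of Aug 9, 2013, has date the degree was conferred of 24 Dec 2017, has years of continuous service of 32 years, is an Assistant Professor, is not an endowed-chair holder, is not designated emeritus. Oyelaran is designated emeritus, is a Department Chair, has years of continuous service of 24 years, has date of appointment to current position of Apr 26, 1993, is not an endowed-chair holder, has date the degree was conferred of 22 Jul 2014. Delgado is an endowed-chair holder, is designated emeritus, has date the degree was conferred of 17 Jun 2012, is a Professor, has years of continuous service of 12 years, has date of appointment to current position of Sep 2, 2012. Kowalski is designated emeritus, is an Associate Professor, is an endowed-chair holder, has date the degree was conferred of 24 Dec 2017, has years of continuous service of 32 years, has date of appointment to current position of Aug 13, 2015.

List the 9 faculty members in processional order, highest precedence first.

Johansson, Sorensen, Chaudhari, Kowalski, Ruiz, Lund, Oyelaran, Pereira, Delgado

By date the degree was conferred (later first): Johansson, Sorensen, Chaudhari, Kowalski and Ruiz (each 24 Dec 2017); then Lund and Oyelaran (both 22 Jul 2014); then Pereira (22 Mar 2013); then Delgado (17 Jun 2012).
Among Johansson, Sorensen, Chaudhari, Kowalski and Ruiz, by date of appointment to current position (earlier first): Johansson (Aug 24, 2010) before Sorensen (Sep 2, 2010) before Chaudhari (Aug 9, 2013) before Kowalski and Ruiz (Aug 13, 2015).
Kowalski and Ruiz are each an endowed-chair holder, so the next rule applies.
Kowalski and Ruiz are each Associate Professor, so the next rule applies.
Among Kowalski and Ruiz, alphabetically by surname: Kowalski before Ruiz.
Lund and Oyelaran both have date of appointment to current position Apr 26, 1993, so the next rule applies.
Lund and Oyelaran are each not an endowed-chair holder, so the next rule applies.
Lund and Oyelaran are each Department Chair, so the next rule applies.
Among Lund and Oyelaran, alphabetically by surname: Lund before Oyelaran.
Full order: Johansson, Sorensen, Chaudhari, Kowalski, Ruiz, Lund, Oyelaran, Pereira, Delgado.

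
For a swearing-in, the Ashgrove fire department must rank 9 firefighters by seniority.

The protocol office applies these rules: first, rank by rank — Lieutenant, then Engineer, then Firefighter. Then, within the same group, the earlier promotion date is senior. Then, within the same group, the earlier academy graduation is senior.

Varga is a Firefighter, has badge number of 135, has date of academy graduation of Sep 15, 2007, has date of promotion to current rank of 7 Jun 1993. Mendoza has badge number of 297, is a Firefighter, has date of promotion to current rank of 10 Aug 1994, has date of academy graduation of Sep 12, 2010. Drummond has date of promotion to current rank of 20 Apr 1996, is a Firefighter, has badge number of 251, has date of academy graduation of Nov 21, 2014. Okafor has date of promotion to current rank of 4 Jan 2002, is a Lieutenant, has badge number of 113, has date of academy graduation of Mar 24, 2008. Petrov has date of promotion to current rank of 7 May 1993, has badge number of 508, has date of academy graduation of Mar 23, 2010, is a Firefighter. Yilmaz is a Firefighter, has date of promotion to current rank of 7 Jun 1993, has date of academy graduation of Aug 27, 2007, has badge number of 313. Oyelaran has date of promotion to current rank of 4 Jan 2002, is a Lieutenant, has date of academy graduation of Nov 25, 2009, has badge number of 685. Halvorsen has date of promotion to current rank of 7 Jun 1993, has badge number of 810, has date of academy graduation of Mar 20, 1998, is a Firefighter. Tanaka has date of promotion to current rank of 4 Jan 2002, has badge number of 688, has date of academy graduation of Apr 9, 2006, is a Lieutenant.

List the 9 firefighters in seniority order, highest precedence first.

By rank: Tanaka, Okafor and Oyelaran (Lieutenant); then Petrov, Halvorsen, Yilmaz, Varga, Mendoza and Drummond (Firefighter).
Tanaka, Okafor and Oyelaran all have date of promotion to current rank 4 Jan 2002, so the next rule applies.
Among Tanaka, Okafor and Oyelaran, by date of academy graduation (earlier first): Tanaka (Apr 9, 2006) before Okafor (Mar 24, 2008) before Oyelaran (Nov 25, 2009).
Among Petrov, Halvorsen, Yilmaz, Varga, Mendoza and Drummond, by date of promotion to current rank (earlier first): Petrov (7 May 1993) before Halvorsen, Yilmaz and Varga (7 Jun 1993) before Mendoza (10 Aug 1994) before Drummond (20 Apr 1996).
Among Halvorsen, Yilmaz and Varga, by date of academy graduation (earlier first): Halvorsen (Mar 20, 1998) before Yilmaz (Aug 27, 2007) before Varga (Sep 15, 2007).
Full order: Tanaka, Okafor, Oyelaran, Petrov, Halvorsen, Yilmaz, Varga, Mendoza, Drummond.

Tanaka, Okafor, Oyelaran, Petrov, Halvorsen, Yilmaz, Varga, Mendoza, Drummond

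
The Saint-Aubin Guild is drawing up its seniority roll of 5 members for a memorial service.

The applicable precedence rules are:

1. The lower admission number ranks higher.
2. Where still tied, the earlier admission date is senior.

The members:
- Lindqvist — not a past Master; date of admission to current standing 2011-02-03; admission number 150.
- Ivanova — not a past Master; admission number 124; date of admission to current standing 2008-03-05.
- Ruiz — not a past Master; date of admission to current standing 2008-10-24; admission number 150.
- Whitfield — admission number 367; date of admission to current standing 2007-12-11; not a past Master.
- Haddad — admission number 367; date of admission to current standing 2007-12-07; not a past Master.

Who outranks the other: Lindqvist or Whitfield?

Lindqvist

By admission number (lower first): Ivanova (124); then Ruiz and Lindqvist (both 150); then Haddad and Whitfield (both 367).
Among Ruiz and Lindqvist, by date of admission to current standing (earlier first): Ruiz (2008-10-24) before Lindqvist (2011-02-03).
Among Haddad and Whitfield, by date of admission to current standing (earlier first): Haddad (2007-12-07) before Whitfield (2007-12-11).
So Lindqvist takes precedence.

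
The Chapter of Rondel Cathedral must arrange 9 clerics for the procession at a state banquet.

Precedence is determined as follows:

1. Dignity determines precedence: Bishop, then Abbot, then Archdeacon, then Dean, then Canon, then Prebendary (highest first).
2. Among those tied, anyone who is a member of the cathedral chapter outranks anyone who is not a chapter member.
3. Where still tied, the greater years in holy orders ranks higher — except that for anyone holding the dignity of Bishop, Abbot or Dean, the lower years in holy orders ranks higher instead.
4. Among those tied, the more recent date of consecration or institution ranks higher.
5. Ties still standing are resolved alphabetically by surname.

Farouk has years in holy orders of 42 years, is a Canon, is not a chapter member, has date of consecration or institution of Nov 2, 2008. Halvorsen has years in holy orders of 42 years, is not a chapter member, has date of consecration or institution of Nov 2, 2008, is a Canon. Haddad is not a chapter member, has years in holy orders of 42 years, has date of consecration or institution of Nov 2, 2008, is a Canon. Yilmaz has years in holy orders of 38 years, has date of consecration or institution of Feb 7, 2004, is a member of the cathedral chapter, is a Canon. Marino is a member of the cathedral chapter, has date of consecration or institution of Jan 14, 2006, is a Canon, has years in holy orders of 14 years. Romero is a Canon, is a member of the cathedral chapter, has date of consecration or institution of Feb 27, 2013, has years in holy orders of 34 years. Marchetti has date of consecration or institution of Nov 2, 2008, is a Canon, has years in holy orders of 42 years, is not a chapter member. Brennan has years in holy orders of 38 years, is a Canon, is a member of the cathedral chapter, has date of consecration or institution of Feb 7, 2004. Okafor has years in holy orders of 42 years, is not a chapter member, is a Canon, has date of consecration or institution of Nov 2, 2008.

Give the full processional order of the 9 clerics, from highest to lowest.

By dignity: Brennan, Yilmaz, Romero, Marino, Farouk, Haddad, Halvorsen, Marchetti and Okafor (Canon).
Among Brennan, Yilmaz, Romero, Marino, Farouk, Haddad, Halvorsen, Marchetti and Okafor, a member of the cathedral chapter before not a chapter member: Brennan, Yilmaz, Romero and Marino (a member of the cathedral chapter) before Farouk, Haddad, Halvorsen, Marchetti and Okafor (not a chapter member).
Among Brennan, Yilmaz, Romero and Marino, by years in holy orders (higher first): Brennan and Yilmaz (38 years) before Romero (34 years) before Marino (14 years).
Brennan and Yilmaz both have date of consecration or institution Feb 7, 2004, so the next rule applies.
Among Brennan and Yilmaz, alphabetically by surname: Brennan before Yilmaz.
Farouk, Haddad, Halvorsen, Marchetti and Okafor all have years in holy orders 42 years, so the next rule applies.
Farouk, Haddad, Halvorsen, Marchetti and Okafor all have date of consecration or institution Nov 2, 2008, so the next rule applies.
Among Farouk, Haddad, Halvorsen, Marchetti and Okafor, alphabetically by surname: Farouk before Haddad before Halvorsen before Marchetti before Okafor.
Full order: Brennan, Yilmaz, Romero, Marino, Farouk, Haddad, Halvorsen, Marchetti, Okafor.

Brennan, Yilmaz, Romero, Marino, Farouk, Haddad, Halvorsen, Marchetti, Okafor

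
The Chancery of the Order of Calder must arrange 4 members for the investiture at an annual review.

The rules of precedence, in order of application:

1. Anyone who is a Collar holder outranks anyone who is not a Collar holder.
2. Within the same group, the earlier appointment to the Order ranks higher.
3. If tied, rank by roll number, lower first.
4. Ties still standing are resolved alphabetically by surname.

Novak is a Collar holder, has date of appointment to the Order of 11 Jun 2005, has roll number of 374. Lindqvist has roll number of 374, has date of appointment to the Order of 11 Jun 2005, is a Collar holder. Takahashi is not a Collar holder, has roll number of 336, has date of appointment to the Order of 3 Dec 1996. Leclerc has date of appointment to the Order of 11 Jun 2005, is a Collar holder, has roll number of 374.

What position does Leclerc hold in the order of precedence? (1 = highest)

1

By the first rule: Leclerc, Lindqvist and Novak (each a Collar holder); then Takahashi (not a Collar holder).
Leclerc, Lindqvist and Novak all have date of appointment to the Order 11 Jun 2005, so the next rule applies.
Leclerc, Lindqvist and Novak all have roll number 374, so the next rule applies.
Among Leclerc, Lindqvist and Novak, alphabetically by surname: Leclerc before Lindqvist before Novak.
Order: Leclerc, Lindqvist, Novak, Takahashi. So position 1.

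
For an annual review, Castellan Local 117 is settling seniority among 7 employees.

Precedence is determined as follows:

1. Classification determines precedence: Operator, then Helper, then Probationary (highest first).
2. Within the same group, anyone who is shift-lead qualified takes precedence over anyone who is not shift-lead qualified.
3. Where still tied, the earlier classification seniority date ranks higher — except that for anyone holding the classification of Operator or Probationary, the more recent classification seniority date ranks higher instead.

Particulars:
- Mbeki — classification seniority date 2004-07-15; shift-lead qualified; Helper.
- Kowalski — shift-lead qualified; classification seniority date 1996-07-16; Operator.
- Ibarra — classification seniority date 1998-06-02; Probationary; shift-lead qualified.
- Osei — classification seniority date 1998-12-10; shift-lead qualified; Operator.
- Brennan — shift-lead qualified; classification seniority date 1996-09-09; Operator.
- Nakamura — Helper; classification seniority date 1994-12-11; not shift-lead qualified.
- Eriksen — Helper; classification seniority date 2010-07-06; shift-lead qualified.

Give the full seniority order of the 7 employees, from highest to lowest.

Osei, Brennan, Kowalski, Mbeki, Eriksen, Nakamura, Ibarra

By classification: Osei, Brennan and Kowalski (Operator); then Mbeki, Eriksen and Nakamura (Helper); then Ibarra (Probationary).
Osei, Brennan and Kowalski are each shift-lead qualified, so the next rule applies.
Among Osei, Brennan and Kowalski, by classification seniority date (later first) (reversed rule for this group): Osei (1998-12-10) before Brennan (1996-09-09) before Kowalski (1996-07-16).
Among Mbeki, Eriksen and Nakamura, shift-lead qualified before not shift-lead qualified: Mbeki and Eriksen (shift-lead qualified) before Nakamura (not shift-lead qualified).
Among Mbeki and Eriksen, by classification seniority date (earlier first): Mbeki (2004-07-15) before Eriksen (2010-07-06).
Full order: Osei, Brennan, Kowalski, Mbeki, Eriksen, Nakamura, Ibarra.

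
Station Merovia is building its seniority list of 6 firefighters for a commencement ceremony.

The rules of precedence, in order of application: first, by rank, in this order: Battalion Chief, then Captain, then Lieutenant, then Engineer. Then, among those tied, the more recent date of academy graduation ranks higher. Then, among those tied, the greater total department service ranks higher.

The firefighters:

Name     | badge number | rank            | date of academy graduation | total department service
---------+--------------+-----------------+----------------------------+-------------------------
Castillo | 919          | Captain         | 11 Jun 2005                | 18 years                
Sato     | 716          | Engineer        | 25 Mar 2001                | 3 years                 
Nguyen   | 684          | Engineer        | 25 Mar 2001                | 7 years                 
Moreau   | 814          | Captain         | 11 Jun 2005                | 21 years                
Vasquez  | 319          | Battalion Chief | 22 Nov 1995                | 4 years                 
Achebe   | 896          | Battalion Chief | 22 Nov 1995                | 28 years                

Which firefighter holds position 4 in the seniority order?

Castillo

By rank: Achebe and Vasquez (Battalion Chief); then Moreau and Castillo (Captain); then Nguyen and Sato (Engineer).
Achebe and Vasquez both have date of academy graduation 22 Nov 1995, so the next rule applies.
Among Achebe and Vasquez, by total department service (higher first): Achebe (28 years) before Vasquez (4 years).
Moreau and Castillo both have date of academy graduation 11 Jun 2005, so the next rule applies.
Among Moreau and Castillo, by total department service (higher first): Moreau (21 years) before Castillo (18 years).
Nguyen and Sato both have date of academy graduation 25 Mar 2001, so the next rule applies.
Among Nguyen and Sato, by total department service (higher first): Nguyen (7 years) before Sato (3 years).
Order: Achebe, Vasquez, Moreau, Castillo, Nguyen, Sato.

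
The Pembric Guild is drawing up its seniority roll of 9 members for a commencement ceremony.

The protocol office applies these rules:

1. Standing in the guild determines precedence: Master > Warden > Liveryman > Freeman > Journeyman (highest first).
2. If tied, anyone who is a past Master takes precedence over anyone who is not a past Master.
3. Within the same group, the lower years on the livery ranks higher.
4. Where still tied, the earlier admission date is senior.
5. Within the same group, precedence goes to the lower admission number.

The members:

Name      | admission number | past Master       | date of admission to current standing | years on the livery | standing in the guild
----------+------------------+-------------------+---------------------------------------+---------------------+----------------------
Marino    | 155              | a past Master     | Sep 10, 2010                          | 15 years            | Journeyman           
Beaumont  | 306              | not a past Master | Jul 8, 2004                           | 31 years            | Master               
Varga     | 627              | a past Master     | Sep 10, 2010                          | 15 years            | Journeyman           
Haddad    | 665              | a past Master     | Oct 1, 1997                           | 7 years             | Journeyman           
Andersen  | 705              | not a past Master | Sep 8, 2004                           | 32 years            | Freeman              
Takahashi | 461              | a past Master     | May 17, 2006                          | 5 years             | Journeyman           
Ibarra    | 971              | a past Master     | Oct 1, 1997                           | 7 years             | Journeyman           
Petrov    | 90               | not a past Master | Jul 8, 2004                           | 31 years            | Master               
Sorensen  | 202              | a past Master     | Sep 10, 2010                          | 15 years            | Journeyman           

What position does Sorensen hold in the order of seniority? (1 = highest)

By standing in the guild: Petrov and Beaumont (Master); then Andersen (Freeman); then Takahashi, Haddad, Ibarra, Marino, Sorensen and Varga (Journeyman).
Petrov and Beaumont are each not a past Master, so the next rule applies.
Petrov and Beaumont both have years on the livery 31 years, so the next rule applies.
Petrov and Beaumont both have date of admission to current standing Jul 8, 2004, so the next rule applies.
Among Petrov and Beaumont, by admission number (lower first): Petrov (90) before Beaumont (306).
Takahashi, Haddad, Ibarra, Marino, Sorensen and Varga are each a past Master, so the next rule applies.
Among Takahashi, Haddad, Ibarra, Marino, Sorensen and Varga, by years on the livery (lower first): Takahashi (5 years) before Haddad and Ibarra (7 years) before Marino, Sorensen and Varga (15 years).
Haddad and Ibarra both have date of admission to current standing Oct 1, 1997, so the next rule applies.
Among Haddad and Ibarra, by admission number (lower first): Haddad (665) before Ibarra (971).
Marino, Sorensen and Varga all have date of admission to current standing Sep 10, 2010, so the next rule applies.
Among Marino, Sorensen and Varga, by admission number (lower first): Marino (155) before Sorensen (202) before Varga (627).
Order: Petrov, Beaumont, Andersen, Takahashi, Haddad, Ibarra, Marino, Sorensen, Varga. So position 8.

8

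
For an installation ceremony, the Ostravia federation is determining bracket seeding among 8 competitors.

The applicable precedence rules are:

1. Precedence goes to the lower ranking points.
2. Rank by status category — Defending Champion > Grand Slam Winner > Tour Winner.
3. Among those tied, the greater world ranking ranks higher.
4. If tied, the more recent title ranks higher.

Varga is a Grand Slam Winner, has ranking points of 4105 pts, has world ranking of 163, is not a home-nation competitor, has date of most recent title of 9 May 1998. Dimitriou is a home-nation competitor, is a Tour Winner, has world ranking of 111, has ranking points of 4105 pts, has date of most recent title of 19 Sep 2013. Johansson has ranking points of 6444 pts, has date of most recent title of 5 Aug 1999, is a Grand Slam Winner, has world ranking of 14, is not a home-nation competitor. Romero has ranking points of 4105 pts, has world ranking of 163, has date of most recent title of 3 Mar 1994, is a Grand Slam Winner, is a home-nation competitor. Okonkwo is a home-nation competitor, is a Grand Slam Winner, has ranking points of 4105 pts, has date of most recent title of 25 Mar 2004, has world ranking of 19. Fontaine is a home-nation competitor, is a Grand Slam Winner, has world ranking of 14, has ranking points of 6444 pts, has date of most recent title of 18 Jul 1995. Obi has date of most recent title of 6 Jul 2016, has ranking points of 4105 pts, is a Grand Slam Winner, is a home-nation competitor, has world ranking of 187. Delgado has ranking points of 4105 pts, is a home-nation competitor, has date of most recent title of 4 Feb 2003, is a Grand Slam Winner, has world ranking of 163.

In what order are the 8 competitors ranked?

By ranking points (lower first): Obi, Delgado, Varga, Romero, Okonkwo and Dimitriou (each 4105 pts); then Johansson and Fontaine (both 6444 pts).
Among Obi, Delgado, Varga, Romero, Okonkwo and Dimitriou, by status category: Obi, Delgado, Varga, Romero and Okonkwo (Grand Slam Winner) before Dimitriou (Tour Winner).
Among Obi, Delgado, Varga, Romero and Okonkwo, by world ranking (higher first): Obi (187) before Delgado, Varga and Romero (163) before Okonkwo (19).
Among Delgado, Varga and Romero, by date of most recent title (later first): Delgado (4 Feb 2003) before Varga (9 May 1998) before Romero (3 Mar 1994).
Johansson and Fontaine are each Grand Slam Winner, so the next rule applies.
Johansson and Fontaine both have world ranking 14, so the next rule applies.
Among Johansson and Fontaine, by date of most recent title (later first): Johansson (5 Aug 1999) before Fontaine (18 Jul 1995).
Full order: Obi, Delgado, Varga, Romero, Okonkwo, Dimitriou, Johansson, Fontaine.

Obi, Delgado, Varga, Romero, Okonkwo, Dimitriou, Johansson, Fontaine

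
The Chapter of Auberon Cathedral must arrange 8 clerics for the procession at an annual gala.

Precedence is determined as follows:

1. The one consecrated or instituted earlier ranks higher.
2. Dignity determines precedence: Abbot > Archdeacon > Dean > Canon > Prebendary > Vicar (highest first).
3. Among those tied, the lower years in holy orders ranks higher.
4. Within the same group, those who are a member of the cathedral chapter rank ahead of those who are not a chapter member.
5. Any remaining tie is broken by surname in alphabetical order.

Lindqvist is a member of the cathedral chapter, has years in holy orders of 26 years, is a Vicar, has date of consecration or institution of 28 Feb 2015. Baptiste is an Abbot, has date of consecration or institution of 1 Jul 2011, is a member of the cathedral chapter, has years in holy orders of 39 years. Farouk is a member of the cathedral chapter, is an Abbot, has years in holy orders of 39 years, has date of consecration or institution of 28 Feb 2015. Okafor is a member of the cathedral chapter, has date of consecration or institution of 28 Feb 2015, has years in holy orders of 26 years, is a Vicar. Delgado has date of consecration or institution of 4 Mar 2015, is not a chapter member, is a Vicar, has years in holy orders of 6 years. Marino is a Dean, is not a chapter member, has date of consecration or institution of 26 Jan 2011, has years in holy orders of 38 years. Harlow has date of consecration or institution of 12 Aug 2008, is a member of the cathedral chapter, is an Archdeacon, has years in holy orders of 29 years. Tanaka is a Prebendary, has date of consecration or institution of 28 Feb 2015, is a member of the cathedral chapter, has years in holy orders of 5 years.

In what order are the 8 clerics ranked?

Harlow, Marino, Baptiste, Farouk, Tanaka, Lindqvist, Okafor, Delgado

By date of consecration or institution (earlier first): Harlow (12 Aug 2008); then Marino (26 Jan 2011); then Baptiste (1 Jul 2011); then Farouk, Tanaka, Lindqvist and Okafor (each 28 Feb 2015); then Delgado (4 Mar 2015).
Among Farouk, Tanaka, Lindqvist and Okafor, by dignity: Farouk (Abbot) before Tanaka (Prebendary) before Lindqvist and Okafor (Vicar).
Lindqvist and Okafor both have years in holy orders 26 years, so the next rule applies.
Lindqvist and Okafor are each a member of the cathedral chapter, so the next rule applies.
Among Lindqvist and Okafor, alphabetically by surname: Lindqvist before Okafor.
Full order: Harlow, Marino, Baptiste, Farouk, Tanaka, Lindqvist, Okafor, Delgado.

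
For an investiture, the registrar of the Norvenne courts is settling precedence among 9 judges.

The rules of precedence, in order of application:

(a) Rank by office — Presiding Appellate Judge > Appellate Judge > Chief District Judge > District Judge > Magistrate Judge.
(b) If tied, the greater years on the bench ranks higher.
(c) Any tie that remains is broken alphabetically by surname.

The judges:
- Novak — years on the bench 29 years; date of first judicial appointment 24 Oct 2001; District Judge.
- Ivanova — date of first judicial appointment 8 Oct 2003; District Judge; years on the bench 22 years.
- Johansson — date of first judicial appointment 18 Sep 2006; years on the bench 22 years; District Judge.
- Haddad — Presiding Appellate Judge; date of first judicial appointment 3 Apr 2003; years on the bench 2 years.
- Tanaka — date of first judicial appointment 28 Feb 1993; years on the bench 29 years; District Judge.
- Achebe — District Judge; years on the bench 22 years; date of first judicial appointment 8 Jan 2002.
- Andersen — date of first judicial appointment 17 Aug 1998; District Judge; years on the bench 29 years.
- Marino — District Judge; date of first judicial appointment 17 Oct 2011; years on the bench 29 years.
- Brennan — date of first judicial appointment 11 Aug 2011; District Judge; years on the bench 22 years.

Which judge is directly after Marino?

By office: Haddad (Presiding Appellate Judge); then Andersen, Marino, Novak, Tanaka, Achebe, Brennan, Ivanova and Johansson (District Judge).
Among Andersen, Marino, Novak, Tanaka, Achebe, Brennan, Ivanova and Johansson, by years on the bench (higher first): Andersen, Marino, Novak and Tanaka (29 years) before Achebe, Brennan, Ivanova and Johansson (22 years).
Among Andersen, Marino, Novak and Tanaka, alphabetically by surname: Andersen before Marino before Novak before Tanaka.
Among Achebe, Brennan, Ivanova and Johansson, alphabetically by surname: Achebe before Brennan before Ivanova before Johansson.
Order: Haddad, Andersen, Marino, Novak, Tanaka, Achebe, Brennan, Ivanova, Johansson.

Novak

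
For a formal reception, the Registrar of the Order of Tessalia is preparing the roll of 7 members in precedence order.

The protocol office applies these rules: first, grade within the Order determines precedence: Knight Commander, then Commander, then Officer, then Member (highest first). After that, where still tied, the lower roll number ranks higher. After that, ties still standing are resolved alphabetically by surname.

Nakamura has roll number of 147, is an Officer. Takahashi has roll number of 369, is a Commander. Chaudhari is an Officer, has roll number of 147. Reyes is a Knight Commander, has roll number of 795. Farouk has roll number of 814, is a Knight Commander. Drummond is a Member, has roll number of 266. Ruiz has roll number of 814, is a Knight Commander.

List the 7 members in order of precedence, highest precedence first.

By grade within the Order: Reyes, Farouk and Ruiz (Knight Commander); then Takahashi (Commander); then Chaudhari and Nakamura (Officer); then Drummond (Member).
Among Reyes, Farouk and Ruiz, by roll number (lower first): Reyes (795) before Farouk and Ruiz (814).
Among Farouk and Ruiz, alphabetically by surname: Farouk before Ruiz.
Chaudhari and Nakamura both have roll number 147, so the next rule applies.
Among Chaudhari and Nakamura, alphabetically by surname: Chaudhari before Nakamura.
Full order: Reyes, Farouk, Ruiz, Takahashi, Chaudhari, Nakamura, Drummond.

Reyes, Farouk, Ruiz, Takahashi, Chaudhari, Nakamura, Drummond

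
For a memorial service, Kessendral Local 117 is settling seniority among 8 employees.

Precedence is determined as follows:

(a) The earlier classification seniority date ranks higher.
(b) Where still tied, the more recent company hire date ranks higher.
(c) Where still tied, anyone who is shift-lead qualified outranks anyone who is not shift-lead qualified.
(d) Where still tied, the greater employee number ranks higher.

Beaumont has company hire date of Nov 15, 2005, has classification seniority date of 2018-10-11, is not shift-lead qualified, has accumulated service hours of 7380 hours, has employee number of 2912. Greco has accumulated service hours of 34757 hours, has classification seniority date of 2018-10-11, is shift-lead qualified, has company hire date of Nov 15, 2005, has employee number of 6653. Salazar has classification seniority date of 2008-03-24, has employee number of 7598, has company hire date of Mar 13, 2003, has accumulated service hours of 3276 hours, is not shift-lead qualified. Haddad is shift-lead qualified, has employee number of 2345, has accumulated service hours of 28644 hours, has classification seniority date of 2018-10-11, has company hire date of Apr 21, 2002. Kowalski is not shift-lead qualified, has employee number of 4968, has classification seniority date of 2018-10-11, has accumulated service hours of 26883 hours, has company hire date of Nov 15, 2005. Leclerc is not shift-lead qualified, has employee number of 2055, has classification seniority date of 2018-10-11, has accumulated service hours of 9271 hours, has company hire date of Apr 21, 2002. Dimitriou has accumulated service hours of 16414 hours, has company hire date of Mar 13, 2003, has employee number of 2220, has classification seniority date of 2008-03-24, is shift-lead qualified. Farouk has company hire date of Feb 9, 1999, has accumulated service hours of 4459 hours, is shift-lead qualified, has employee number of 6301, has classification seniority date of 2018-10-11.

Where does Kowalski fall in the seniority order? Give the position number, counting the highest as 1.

By classification seniority date (earlier first): Dimitriou and Salazar (both 2008-03-24); then Greco, Kowalski, Beaumont, Haddad, Leclerc and Farouk (each 2018-10-11).
Dimitriou and Salazar both have company hire date Mar 13, 2003, so the next rule applies.
Among Dimitriou and Salazar, shift-lead qualified before not shift-lead qualified: Dimitriou (shift-lead qualified) before Salazar (not shift-lead qualified).
Among Greco, Kowalski, Beaumont, Haddad, Leclerc and Farouk, by company hire date (later first): Greco, Kowalski and Beaumont (Nov 15, 2005) before Haddad and Leclerc (Apr 21, 2002) before Farouk (Feb 9, 1999).
Among Greco, Kowalski and Beaumont, shift-lead qualified before not shift-lead qualified: Greco (shift-lead qualified) before Kowalski and Beaumont (not shift-lead qualified).
Among Kowalski and Beaumont, by employee number (higher first): Kowalski (4968) before Beaumont (2912).
Among Haddad and Leclerc, shift-lead qualified before not shift-lead qualified: Haddad (shift-lead qualified) before Leclerc (not shift-lead qualified).
Order: Dimitriou, Salazar, Greco, Kowalski, Beaumont, Haddad, Leclerc, Farouk. So position 4.

4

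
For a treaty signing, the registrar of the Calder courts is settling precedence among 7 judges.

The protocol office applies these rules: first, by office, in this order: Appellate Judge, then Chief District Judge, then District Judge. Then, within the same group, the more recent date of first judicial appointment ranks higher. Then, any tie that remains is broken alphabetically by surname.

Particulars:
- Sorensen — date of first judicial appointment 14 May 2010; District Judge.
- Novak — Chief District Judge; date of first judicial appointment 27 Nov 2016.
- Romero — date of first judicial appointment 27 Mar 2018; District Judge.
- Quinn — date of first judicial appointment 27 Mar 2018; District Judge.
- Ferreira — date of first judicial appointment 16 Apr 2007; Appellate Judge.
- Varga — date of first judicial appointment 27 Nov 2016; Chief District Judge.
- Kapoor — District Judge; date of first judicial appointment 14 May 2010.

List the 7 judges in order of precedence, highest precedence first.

By office: Ferreira (Appellate Judge); then Novak and Varga (Chief District Judge); then Quinn, Romero, Kapoor and Sorensen (District Judge).
Novak and Varga both have date of first judicial appointment 27 Nov 2016, so the next rule applies.
Among Novak and Varga, alphabetically by surname: Novak before Varga.
Among Quinn, Romero, Kapoor and Sorensen, by date of first judicial appointment (later first): Quinn and Romero (27 Mar 2018) before Kapoor and Sorensen (14 May 2010).
Among Quinn and Romero, alphabetically by surname: Quinn before Romero.
Among Kapoor and Sorensen, alphabetically by surname: Kapoor before Sorensen.
Full order: Ferreira, Novak, Varga, Quinn, Romero, Kapoor, Sorensen.

Ferreira, Novak, Varga, Quinn, Romero, Kapoor, Sorensen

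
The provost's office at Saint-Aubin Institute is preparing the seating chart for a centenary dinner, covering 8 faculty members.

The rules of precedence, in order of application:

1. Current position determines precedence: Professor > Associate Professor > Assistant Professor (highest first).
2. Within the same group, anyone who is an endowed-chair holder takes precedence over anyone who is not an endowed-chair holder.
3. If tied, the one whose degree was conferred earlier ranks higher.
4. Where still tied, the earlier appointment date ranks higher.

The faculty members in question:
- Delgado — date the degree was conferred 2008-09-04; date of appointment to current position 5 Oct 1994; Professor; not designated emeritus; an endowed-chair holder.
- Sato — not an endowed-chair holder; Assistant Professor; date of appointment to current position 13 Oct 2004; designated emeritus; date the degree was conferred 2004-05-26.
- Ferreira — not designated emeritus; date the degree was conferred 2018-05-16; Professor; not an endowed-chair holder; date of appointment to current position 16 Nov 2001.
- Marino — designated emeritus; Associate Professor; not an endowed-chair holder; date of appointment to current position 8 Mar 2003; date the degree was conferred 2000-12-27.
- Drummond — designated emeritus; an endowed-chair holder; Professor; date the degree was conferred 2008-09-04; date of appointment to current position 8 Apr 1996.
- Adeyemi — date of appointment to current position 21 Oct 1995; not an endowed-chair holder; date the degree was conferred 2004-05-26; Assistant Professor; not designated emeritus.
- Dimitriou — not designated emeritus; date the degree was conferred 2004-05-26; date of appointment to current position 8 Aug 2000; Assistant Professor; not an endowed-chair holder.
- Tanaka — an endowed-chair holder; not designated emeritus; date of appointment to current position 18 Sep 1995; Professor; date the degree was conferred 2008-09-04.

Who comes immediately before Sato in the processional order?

Dimitriou

By current position: Delgado, Tanaka, Drummond and Ferreira (Professor); then Marino (Associate Professor); then Adeyemi, Dimitriou and Sato (Assistant Professor).
Among Delgado, Tanaka, Drummond and Ferreira, an endowed-chair holder before not an endowed-chair holder: Delgado, Tanaka and Drummond (an endowed-chair holder) before Ferreira (not an endowed-chair holder).
Delgado, Tanaka and Drummond all have date the degree was conferred 2008-09-04, so the next rule applies.
Among Delgado, Tanaka and Drummond, by date of appointment to current position (earlier first): Delgado (5 Oct 1994) before Tanaka (18 Sep 1995) before Drummond (8 Apr 1996).
Adeyemi, Dimitriou and Sato are each not an endowed-chair holder, so the next rule applies.
Adeyemi, Dimitriou and Sato all have date the degree was conferred 2004-05-26, so the next rule applies.
Among Adeyemi, Dimitriou and Sato, by date of appointment to current position (earlier first): Adeyemi (21 Oct 1995) before Dimitriou (8 Aug 2000) before Sato (13 Oct 2004).
Order: Delgado, Tanaka, Drummond, Ferreira, Marino, Adeyemi, Dimitriou, Sato.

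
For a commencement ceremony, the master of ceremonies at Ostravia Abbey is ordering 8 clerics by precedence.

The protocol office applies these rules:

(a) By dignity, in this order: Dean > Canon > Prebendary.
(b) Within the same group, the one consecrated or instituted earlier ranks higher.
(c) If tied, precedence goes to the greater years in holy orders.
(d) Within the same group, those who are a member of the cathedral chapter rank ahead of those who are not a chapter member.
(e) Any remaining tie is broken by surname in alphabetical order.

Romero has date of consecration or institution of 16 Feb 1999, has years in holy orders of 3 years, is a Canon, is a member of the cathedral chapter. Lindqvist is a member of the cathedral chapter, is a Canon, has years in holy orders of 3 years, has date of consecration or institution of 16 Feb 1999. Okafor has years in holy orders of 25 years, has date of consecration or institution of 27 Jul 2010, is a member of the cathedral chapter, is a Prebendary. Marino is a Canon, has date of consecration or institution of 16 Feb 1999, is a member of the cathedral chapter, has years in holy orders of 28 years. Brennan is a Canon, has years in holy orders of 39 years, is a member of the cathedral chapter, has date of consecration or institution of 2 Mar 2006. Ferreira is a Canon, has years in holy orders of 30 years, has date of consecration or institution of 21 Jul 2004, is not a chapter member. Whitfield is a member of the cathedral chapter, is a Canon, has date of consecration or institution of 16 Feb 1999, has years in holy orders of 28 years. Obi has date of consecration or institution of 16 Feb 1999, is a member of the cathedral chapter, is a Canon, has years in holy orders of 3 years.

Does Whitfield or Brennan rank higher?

Whitfield

By dignity: Marino, Whitfield, Lindqvist, Obi, Romero, Ferreira and Brennan (Canon); then Okafor (Prebendary).
Among Marino, Whitfield, Lindqvist, Obi, Romero, Ferreira and Brennan, by date of consecration or institution (earlier first): Marino, Whitfield, Lindqvist, Obi and Romero (16 Feb 1999) before Ferreira (21 Jul 2004) before Brennan (2 Mar 2006).
Among Marino, Whitfield, Lindqvist, Obi and Romero, by years in holy orders (higher first): Marino and Whitfield (28 years) before Lindqvist, Obi and Romero (3 years).
Marino and Whitfield are each a member of the cathedral chapter, so the next rule applies.
Among Marino and Whitfield, alphabetically by surname: Marino before Whitfield.
Lindqvist, Obi and Romero are each a member of the cathedral chapter, so the next rule applies.
Among Lindqvist, Obi and Romero, alphabetically by surname: Lindqvist before Obi before Romero.
So Whitfield takes precedence.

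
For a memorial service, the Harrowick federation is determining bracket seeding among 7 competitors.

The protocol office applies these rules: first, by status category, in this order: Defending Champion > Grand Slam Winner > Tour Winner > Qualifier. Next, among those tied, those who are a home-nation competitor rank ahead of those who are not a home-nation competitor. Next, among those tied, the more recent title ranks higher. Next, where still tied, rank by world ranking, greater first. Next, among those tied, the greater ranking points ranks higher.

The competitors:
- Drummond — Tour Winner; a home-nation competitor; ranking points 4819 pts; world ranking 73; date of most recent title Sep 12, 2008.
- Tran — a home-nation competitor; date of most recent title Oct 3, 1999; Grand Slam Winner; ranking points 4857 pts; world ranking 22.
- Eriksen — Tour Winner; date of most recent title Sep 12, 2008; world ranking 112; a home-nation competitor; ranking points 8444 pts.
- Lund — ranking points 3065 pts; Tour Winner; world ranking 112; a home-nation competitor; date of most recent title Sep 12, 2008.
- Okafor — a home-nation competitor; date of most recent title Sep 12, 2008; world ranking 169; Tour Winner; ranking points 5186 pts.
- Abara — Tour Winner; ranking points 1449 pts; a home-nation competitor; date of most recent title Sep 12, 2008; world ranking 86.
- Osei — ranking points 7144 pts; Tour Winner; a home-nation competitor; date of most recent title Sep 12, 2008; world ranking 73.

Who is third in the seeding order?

By status category: Tran (Grand Slam Winner); then Okafor, Eriksen, Lund, Abara, Osei and Drummond (Tour Winner).
Okafor, Eriksen, Lund, Abara, Osei and Drummond are each a home-nation competitor, so the next rule applies.
Okafor, Eriksen, Lund, Abara, Osei and Drummond all have date of most recent title Sep 12, 2008, so the next rule applies.
Among Okafor, Eriksen, Lund, Abara, Osei and Drummond, by world ranking (higher first): Okafor (169) before Eriksen and Lund (112) before Abara (86) before Osei and Drummond (73).
Among Eriksen and Lund, by ranking points (higher first): Eriksen (8444 pts) before Lund (3065 pts).
Among Osei and Drummond, by ranking points (higher first): Osei (7144 pts) before Drummond (4819 pts).
Order: Tran, Okafor, Eriksen, Lund, Abara, Osei, Drummond.

Eriksen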